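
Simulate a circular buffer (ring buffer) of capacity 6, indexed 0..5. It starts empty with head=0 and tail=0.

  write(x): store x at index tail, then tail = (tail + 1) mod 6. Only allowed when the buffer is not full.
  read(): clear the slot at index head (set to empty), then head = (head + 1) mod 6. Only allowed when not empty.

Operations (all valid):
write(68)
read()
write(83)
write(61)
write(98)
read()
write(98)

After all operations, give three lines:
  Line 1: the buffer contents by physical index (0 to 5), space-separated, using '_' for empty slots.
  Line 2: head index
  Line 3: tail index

Answer: _ _ 61 98 98 _
2
5

Derivation:
write(68): buf=[68 _ _ _ _ _], head=0, tail=1, size=1
read(): buf=[_ _ _ _ _ _], head=1, tail=1, size=0
write(83): buf=[_ 83 _ _ _ _], head=1, tail=2, size=1
write(61): buf=[_ 83 61 _ _ _], head=1, tail=3, size=2
write(98): buf=[_ 83 61 98 _ _], head=1, tail=4, size=3
read(): buf=[_ _ 61 98 _ _], head=2, tail=4, size=2
write(98): buf=[_ _ 61 98 98 _], head=2, tail=5, size=3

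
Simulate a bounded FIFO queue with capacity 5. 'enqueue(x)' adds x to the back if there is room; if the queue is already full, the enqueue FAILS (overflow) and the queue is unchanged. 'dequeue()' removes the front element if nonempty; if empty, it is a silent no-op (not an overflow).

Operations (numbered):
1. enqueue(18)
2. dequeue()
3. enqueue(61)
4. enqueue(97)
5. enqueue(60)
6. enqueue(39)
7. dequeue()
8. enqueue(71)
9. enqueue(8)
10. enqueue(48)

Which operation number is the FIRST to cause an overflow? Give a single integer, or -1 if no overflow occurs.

Answer: 10

Derivation:
1. enqueue(18): size=1
2. dequeue(): size=0
3. enqueue(61): size=1
4. enqueue(97): size=2
5. enqueue(60): size=3
6. enqueue(39): size=4
7. dequeue(): size=3
8. enqueue(71): size=4
9. enqueue(8): size=5
10. enqueue(48): size=5=cap → OVERFLOW (fail)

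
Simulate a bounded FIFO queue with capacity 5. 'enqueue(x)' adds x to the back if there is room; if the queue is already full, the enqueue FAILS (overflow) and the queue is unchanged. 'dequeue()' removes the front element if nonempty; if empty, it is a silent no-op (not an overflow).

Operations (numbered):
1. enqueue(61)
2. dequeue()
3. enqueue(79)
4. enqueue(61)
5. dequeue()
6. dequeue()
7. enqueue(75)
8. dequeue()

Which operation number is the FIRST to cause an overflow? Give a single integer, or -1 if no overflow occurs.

1. enqueue(61): size=1
2. dequeue(): size=0
3. enqueue(79): size=1
4. enqueue(61): size=2
5. dequeue(): size=1
6. dequeue(): size=0
7. enqueue(75): size=1
8. dequeue(): size=0

Answer: -1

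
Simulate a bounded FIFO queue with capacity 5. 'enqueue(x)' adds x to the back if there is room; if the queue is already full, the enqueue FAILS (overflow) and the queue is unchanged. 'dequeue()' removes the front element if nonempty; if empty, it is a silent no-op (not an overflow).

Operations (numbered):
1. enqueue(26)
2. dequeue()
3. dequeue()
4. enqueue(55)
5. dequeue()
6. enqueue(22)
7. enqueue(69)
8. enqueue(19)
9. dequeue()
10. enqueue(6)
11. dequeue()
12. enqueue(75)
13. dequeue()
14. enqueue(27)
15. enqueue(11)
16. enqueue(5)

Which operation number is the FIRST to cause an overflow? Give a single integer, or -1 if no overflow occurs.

1. enqueue(26): size=1
2. dequeue(): size=0
3. dequeue(): empty, no-op, size=0
4. enqueue(55): size=1
5. dequeue(): size=0
6. enqueue(22): size=1
7. enqueue(69): size=2
8. enqueue(19): size=3
9. dequeue(): size=2
10. enqueue(6): size=3
11. dequeue(): size=2
12. enqueue(75): size=3
13. dequeue(): size=2
14. enqueue(27): size=3
15. enqueue(11): size=4
16. enqueue(5): size=5

Answer: -1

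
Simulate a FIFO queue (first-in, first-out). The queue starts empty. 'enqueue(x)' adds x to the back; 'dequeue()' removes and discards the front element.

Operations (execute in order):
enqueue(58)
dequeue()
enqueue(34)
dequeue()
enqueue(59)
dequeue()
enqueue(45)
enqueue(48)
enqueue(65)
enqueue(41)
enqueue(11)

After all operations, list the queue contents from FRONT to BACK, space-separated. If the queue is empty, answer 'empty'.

enqueue(58): [58]
dequeue(): []
enqueue(34): [34]
dequeue(): []
enqueue(59): [59]
dequeue(): []
enqueue(45): [45]
enqueue(48): [45, 48]
enqueue(65): [45, 48, 65]
enqueue(41): [45, 48, 65, 41]
enqueue(11): [45, 48, 65, 41, 11]

Answer: 45 48 65 41 11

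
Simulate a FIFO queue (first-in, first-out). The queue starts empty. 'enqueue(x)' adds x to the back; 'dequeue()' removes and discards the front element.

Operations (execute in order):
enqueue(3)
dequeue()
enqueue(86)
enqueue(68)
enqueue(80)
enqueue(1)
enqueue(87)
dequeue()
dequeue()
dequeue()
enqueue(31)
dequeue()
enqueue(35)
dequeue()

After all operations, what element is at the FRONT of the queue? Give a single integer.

enqueue(3): queue = [3]
dequeue(): queue = []
enqueue(86): queue = [86]
enqueue(68): queue = [86, 68]
enqueue(80): queue = [86, 68, 80]
enqueue(1): queue = [86, 68, 80, 1]
enqueue(87): queue = [86, 68, 80, 1, 87]
dequeue(): queue = [68, 80, 1, 87]
dequeue(): queue = [80, 1, 87]
dequeue(): queue = [1, 87]
enqueue(31): queue = [1, 87, 31]
dequeue(): queue = [87, 31]
enqueue(35): queue = [87, 31, 35]
dequeue(): queue = [31, 35]

Answer: 31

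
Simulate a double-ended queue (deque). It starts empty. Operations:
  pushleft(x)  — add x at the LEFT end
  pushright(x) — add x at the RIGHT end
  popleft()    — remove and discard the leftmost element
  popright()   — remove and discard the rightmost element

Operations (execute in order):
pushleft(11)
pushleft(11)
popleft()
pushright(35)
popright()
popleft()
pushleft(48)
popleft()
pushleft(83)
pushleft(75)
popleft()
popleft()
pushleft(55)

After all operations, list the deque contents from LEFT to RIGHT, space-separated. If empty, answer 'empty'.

pushleft(11): [11]
pushleft(11): [11, 11]
popleft(): [11]
pushright(35): [11, 35]
popright(): [11]
popleft(): []
pushleft(48): [48]
popleft(): []
pushleft(83): [83]
pushleft(75): [75, 83]
popleft(): [83]
popleft(): []
pushleft(55): [55]

Answer: 55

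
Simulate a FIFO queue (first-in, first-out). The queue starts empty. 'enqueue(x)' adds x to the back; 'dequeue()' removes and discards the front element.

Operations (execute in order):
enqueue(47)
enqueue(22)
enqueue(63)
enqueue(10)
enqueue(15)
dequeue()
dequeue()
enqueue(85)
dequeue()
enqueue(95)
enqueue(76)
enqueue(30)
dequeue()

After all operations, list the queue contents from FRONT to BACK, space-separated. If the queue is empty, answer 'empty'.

Answer: 15 85 95 76 30

Derivation:
enqueue(47): [47]
enqueue(22): [47, 22]
enqueue(63): [47, 22, 63]
enqueue(10): [47, 22, 63, 10]
enqueue(15): [47, 22, 63, 10, 15]
dequeue(): [22, 63, 10, 15]
dequeue(): [63, 10, 15]
enqueue(85): [63, 10, 15, 85]
dequeue(): [10, 15, 85]
enqueue(95): [10, 15, 85, 95]
enqueue(76): [10, 15, 85, 95, 76]
enqueue(30): [10, 15, 85, 95, 76, 30]
dequeue(): [15, 85, 95, 76, 30]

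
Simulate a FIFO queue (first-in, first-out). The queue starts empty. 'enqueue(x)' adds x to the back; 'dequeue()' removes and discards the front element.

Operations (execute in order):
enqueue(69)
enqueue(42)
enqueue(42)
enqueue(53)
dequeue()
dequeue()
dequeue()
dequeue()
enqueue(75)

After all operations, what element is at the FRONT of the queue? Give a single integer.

enqueue(69): queue = [69]
enqueue(42): queue = [69, 42]
enqueue(42): queue = [69, 42, 42]
enqueue(53): queue = [69, 42, 42, 53]
dequeue(): queue = [42, 42, 53]
dequeue(): queue = [42, 53]
dequeue(): queue = [53]
dequeue(): queue = []
enqueue(75): queue = [75]

Answer: 75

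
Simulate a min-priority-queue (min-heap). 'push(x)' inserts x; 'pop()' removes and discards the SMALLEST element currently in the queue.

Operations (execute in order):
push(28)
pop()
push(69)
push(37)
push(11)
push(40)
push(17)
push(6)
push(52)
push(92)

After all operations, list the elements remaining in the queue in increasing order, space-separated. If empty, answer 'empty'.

push(28): heap contents = [28]
pop() → 28: heap contents = []
push(69): heap contents = [69]
push(37): heap contents = [37, 69]
push(11): heap contents = [11, 37, 69]
push(40): heap contents = [11, 37, 40, 69]
push(17): heap contents = [11, 17, 37, 40, 69]
push(6): heap contents = [6, 11, 17, 37, 40, 69]
push(52): heap contents = [6, 11, 17, 37, 40, 52, 69]
push(92): heap contents = [6, 11, 17, 37, 40, 52, 69, 92]

Answer: 6 11 17 37 40 52 69 92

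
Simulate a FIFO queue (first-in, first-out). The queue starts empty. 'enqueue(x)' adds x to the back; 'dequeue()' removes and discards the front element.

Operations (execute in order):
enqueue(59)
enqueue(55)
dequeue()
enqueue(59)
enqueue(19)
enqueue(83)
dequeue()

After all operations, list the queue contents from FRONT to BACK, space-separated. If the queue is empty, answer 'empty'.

Answer: 59 19 83

Derivation:
enqueue(59): [59]
enqueue(55): [59, 55]
dequeue(): [55]
enqueue(59): [55, 59]
enqueue(19): [55, 59, 19]
enqueue(83): [55, 59, 19, 83]
dequeue(): [59, 19, 83]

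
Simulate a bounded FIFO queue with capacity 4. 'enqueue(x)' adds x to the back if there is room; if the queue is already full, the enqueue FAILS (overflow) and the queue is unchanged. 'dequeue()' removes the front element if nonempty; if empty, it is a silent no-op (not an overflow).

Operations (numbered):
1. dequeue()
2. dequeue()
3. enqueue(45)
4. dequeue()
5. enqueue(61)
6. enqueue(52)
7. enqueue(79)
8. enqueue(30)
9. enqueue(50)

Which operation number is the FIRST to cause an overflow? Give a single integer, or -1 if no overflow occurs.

Answer: 9

Derivation:
1. dequeue(): empty, no-op, size=0
2. dequeue(): empty, no-op, size=0
3. enqueue(45): size=1
4. dequeue(): size=0
5. enqueue(61): size=1
6. enqueue(52): size=2
7. enqueue(79): size=3
8. enqueue(30): size=4
9. enqueue(50): size=4=cap → OVERFLOW (fail)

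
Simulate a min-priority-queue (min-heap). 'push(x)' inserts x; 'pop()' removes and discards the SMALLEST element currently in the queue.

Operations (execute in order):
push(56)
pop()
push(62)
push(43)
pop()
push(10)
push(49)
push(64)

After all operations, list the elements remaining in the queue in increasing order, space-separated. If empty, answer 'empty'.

push(56): heap contents = [56]
pop() → 56: heap contents = []
push(62): heap contents = [62]
push(43): heap contents = [43, 62]
pop() → 43: heap contents = [62]
push(10): heap contents = [10, 62]
push(49): heap contents = [10, 49, 62]
push(64): heap contents = [10, 49, 62, 64]

Answer: 10 49 62 64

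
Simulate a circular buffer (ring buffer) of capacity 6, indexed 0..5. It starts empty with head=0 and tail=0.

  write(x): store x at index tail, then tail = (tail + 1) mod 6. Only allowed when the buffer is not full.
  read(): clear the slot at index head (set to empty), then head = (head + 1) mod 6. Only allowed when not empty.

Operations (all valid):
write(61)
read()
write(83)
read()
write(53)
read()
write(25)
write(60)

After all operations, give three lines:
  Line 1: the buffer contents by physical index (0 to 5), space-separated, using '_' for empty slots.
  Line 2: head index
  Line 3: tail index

Answer: _ _ _ 25 60 _
3
5

Derivation:
write(61): buf=[61 _ _ _ _ _], head=0, tail=1, size=1
read(): buf=[_ _ _ _ _ _], head=1, tail=1, size=0
write(83): buf=[_ 83 _ _ _ _], head=1, tail=2, size=1
read(): buf=[_ _ _ _ _ _], head=2, tail=2, size=0
write(53): buf=[_ _ 53 _ _ _], head=2, tail=3, size=1
read(): buf=[_ _ _ _ _ _], head=3, tail=3, size=0
write(25): buf=[_ _ _ 25 _ _], head=3, tail=4, size=1
write(60): buf=[_ _ _ 25 60 _], head=3, tail=5, size=2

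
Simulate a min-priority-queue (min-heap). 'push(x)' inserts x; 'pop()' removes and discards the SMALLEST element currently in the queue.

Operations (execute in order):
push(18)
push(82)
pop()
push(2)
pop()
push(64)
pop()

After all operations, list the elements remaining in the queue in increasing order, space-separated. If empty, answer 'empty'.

push(18): heap contents = [18]
push(82): heap contents = [18, 82]
pop() → 18: heap contents = [82]
push(2): heap contents = [2, 82]
pop() → 2: heap contents = [82]
push(64): heap contents = [64, 82]
pop() → 64: heap contents = [82]

Answer: 82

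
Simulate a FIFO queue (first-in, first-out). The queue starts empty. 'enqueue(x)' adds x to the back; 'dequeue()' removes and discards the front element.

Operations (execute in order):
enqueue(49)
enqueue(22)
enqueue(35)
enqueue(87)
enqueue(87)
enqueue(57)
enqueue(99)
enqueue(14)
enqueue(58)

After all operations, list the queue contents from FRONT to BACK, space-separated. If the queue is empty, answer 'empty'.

Answer: 49 22 35 87 87 57 99 14 58

Derivation:
enqueue(49): [49]
enqueue(22): [49, 22]
enqueue(35): [49, 22, 35]
enqueue(87): [49, 22, 35, 87]
enqueue(87): [49, 22, 35, 87, 87]
enqueue(57): [49, 22, 35, 87, 87, 57]
enqueue(99): [49, 22, 35, 87, 87, 57, 99]
enqueue(14): [49, 22, 35, 87, 87, 57, 99, 14]
enqueue(58): [49, 22, 35, 87, 87, 57, 99, 14, 58]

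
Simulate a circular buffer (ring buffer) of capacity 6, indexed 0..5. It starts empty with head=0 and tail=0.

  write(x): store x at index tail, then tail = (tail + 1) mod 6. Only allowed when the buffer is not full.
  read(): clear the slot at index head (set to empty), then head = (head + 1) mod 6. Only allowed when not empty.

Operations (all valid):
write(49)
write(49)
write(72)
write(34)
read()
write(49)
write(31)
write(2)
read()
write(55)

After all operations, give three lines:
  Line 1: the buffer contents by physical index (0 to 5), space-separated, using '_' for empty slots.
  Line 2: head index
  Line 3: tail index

Answer: 2 55 72 34 49 31
2
2

Derivation:
write(49): buf=[49 _ _ _ _ _], head=0, tail=1, size=1
write(49): buf=[49 49 _ _ _ _], head=0, tail=2, size=2
write(72): buf=[49 49 72 _ _ _], head=0, tail=3, size=3
write(34): buf=[49 49 72 34 _ _], head=0, tail=4, size=4
read(): buf=[_ 49 72 34 _ _], head=1, tail=4, size=3
write(49): buf=[_ 49 72 34 49 _], head=1, tail=5, size=4
write(31): buf=[_ 49 72 34 49 31], head=1, tail=0, size=5
write(2): buf=[2 49 72 34 49 31], head=1, tail=1, size=6
read(): buf=[2 _ 72 34 49 31], head=2, tail=1, size=5
write(55): buf=[2 55 72 34 49 31], head=2, tail=2, size=6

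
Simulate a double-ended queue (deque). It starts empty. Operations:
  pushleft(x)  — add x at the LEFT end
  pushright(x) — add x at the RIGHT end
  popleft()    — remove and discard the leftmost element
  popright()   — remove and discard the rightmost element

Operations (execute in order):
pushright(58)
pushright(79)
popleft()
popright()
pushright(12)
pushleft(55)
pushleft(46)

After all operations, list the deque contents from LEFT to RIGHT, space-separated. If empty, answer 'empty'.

Answer: 46 55 12

Derivation:
pushright(58): [58]
pushright(79): [58, 79]
popleft(): [79]
popright(): []
pushright(12): [12]
pushleft(55): [55, 12]
pushleft(46): [46, 55, 12]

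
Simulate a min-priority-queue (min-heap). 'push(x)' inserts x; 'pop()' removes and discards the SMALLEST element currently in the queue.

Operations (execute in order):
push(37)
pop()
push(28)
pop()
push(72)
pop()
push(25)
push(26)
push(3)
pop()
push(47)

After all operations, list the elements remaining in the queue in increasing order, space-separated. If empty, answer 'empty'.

Answer: 25 26 47

Derivation:
push(37): heap contents = [37]
pop() → 37: heap contents = []
push(28): heap contents = [28]
pop() → 28: heap contents = []
push(72): heap contents = [72]
pop() → 72: heap contents = []
push(25): heap contents = [25]
push(26): heap contents = [25, 26]
push(3): heap contents = [3, 25, 26]
pop() → 3: heap contents = [25, 26]
push(47): heap contents = [25, 26, 47]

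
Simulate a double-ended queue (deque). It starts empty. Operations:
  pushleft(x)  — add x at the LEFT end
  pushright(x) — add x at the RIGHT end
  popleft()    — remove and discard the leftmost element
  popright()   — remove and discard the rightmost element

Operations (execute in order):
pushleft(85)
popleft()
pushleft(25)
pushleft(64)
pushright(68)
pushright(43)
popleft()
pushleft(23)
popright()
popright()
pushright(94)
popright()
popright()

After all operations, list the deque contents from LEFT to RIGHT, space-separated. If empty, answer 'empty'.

pushleft(85): [85]
popleft(): []
pushleft(25): [25]
pushleft(64): [64, 25]
pushright(68): [64, 25, 68]
pushright(43): [64, 25, 68, 43]
popleft(): [25, 68, 43]
pushleft(23): [23, 25, 68, 43]
popright(): [23, 25, 68]
popright(): [23, 25]
pushright(94): [23, 25, 94]
popright(): [23, 25]
popright(): [23]

Answer: 23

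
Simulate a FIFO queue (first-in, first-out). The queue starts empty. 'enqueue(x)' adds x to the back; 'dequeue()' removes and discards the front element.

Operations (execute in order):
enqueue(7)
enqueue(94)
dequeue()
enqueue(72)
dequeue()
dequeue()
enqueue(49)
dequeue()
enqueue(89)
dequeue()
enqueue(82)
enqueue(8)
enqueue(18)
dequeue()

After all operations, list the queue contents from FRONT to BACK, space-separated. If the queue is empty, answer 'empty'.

enqueue(7): [7]
enqueue(94): [7, 94]
dequeue(): [94]
enqueue(72): [94, 72]
dequeue(): [72]
dequeue(): []
enqueue(49): [49]
dequeue(): []
enqueue(89): [89]
dequeue(): []
enqueue(82): [82]
enqueue(8): [82, 8]
enqueue(18): [82, 8, 18]
dequeue(): [8, 18]

Answer: 8 18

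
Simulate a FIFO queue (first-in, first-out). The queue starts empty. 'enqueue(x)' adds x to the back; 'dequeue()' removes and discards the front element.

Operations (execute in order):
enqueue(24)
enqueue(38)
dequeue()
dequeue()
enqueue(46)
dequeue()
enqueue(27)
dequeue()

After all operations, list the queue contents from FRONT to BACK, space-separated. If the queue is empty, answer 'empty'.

enqueue(24): [24]
enqueue(38): [24, 38]
dequeue(): [38]
dequeue(): []
enqueue(46): [46]
dequeue(): []
enqueue(27): [27]
dequeue(): []

Answer: empty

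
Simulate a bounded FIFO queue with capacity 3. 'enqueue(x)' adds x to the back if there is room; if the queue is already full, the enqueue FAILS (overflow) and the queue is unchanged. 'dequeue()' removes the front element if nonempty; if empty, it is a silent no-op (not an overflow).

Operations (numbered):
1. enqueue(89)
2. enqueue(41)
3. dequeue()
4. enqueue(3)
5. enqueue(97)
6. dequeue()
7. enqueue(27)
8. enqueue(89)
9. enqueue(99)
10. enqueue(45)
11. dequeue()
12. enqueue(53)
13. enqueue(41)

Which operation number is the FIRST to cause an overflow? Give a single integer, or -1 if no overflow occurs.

Answer: 8

Derivation:
1. enqueue(89): size=1
2. enqueue(41): size=2
3. dequeue(): size=1
4. enqueue(3): size=2
5. enqueue(97): size=3
6. dequeue(): size=2
7. enqueue(27): size=3
8. enqueue(89): size=3=cap → OVERFLOW (fail)
9. enqueue(99): size=3=cap → OVERFLOW (fail)
10. enqueue(45): size=3=cap → OVERFLOW (fail)
11. dequeue(): size=2
12. enqueue(53): size=3
13. enqueue(41): size=3=cap → OVERFLOW (fail)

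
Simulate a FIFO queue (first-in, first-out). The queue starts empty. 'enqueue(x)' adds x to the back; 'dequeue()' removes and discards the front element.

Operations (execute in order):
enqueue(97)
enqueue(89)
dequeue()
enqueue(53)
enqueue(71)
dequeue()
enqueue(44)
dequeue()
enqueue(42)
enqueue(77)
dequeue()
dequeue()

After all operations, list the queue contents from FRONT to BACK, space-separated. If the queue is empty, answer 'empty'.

enqueue(97): [97]
enqueue(89): [97, 89]
dequeue(): [89]
enqueue(53): [89, 53]
enqueue(71): [89, 53, 71]
dequeue(): [53, 71]
enqueue(44): [53, 71, 44]
dequeue(): [71, 44]
enqueue(42): [71, 44, 42]
enqueue(77): [71, 44, 42, 77]
dequeue(): [44, 42, 77]
dequeue(): [42, 77]

Answer: 42 77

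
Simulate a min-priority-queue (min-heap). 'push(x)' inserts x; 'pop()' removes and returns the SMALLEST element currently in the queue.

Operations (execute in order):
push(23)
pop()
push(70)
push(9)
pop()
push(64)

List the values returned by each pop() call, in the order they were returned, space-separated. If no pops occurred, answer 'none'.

Answer: 23 9

Derivation:
push(23): heap contents = [23]
pop() → 23: heap contents = []
push(70): heap contents = [70]
push(9): heap contents = [9, 70]
pop() → 9: heap contents = [70]
push(64): heap contents = [64, 70]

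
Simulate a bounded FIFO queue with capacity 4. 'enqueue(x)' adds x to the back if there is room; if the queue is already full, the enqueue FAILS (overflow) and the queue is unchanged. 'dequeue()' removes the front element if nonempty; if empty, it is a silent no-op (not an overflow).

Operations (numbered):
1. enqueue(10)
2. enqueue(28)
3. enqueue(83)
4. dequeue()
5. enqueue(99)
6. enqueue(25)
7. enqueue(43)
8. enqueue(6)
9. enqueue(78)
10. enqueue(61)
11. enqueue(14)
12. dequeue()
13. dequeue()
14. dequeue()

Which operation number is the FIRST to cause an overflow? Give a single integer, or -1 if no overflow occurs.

1. enqueue(10): size=1
2. enqueue(28): size=2
3. enqueue(83): size=3
4. dequeue(): size=2
5. enqueue(99): size=3
6. enqueue(25): size=4
7. enqueue(43): size=4=cap → OVERFLOW (fail)
8. enqueue(6): size=4=cap → OVERFLOW (fail)
9. enqueue(78): size=4=cap → OVERFLOW (fail)
10. enqueue(61): size=4=cap → OVERFLOW (fail)
11. enqueue(14): size=4=cap → OVERFLOW (fail)
12. dequeue(): size=3
13. dequeue(): size=2
14. dequeue(): size=1

Answer: 7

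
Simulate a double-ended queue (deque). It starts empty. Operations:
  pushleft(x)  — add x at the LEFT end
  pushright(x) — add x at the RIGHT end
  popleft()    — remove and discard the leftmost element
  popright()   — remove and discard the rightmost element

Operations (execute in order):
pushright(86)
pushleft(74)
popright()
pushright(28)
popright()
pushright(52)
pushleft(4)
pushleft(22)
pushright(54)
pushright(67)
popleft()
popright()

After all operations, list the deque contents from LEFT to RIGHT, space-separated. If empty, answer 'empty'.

pushright(86): [86]
pushleft(74): [74, 86]
popright(): [74]
pushright(28): [74, 28]
popright(): [74]
pushright(52): [74, 52]
pushleft(4): [4, 74, 52]
pushleft(22): [22, 4, 74, 52]
pushright(54): [22, 4, 74, 52, 54]
pushright(67): [22, 4, 74, 52, 54, 67]
popleft(): [4, 74, 52, 54, 67]
popright(): [4, 74, 52, 54]

Answer: 4 74 52 54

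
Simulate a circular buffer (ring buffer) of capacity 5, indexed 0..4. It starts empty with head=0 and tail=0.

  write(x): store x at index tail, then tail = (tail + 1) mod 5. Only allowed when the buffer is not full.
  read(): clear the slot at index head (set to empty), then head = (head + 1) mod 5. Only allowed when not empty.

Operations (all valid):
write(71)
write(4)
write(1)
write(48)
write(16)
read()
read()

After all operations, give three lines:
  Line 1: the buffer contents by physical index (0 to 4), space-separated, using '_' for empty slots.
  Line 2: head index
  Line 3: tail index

Answer: _ _ 1 48 16
2
0

Derivation:
write(71): buf=[71 _ _ _ _], head=0, tail=1, size=1
write(4): buf=[71 4 _ _ _], head=0, tail=2, size=2
write(1): buf=[71 4 1 _ _], head=0, tail=3, size=3
write(48): buf=[71 4 1 48 _], head=0, tail=4, size=4
write(16): buf=[71 4 1 48 16], head=0, tail=0, size=5
read(): buf=[_ 4 1 48 16], head=1, tail=0, size=4
read(): buf=[_ _ 1 48 16], head=2, tail=0, size=3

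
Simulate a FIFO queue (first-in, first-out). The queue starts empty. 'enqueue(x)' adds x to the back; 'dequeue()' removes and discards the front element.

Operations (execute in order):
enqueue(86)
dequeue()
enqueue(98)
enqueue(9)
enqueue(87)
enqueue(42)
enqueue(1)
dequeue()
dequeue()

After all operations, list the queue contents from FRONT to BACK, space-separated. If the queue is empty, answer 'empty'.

Answer: 87 42 1

Derivation:
enqueue(86): [86]
dequeue(): []
enqueue(98): [98]
enqueue(9): [98, 9]
enqueue(87): [98, 9, 87]
enqueue(42): [98, 9, 87, 42]
enqueue(1): [98, 9, 87, 42, 1]
dequeue(): [9, 87, 42, 1]
dequeue(): [87, 42, 1]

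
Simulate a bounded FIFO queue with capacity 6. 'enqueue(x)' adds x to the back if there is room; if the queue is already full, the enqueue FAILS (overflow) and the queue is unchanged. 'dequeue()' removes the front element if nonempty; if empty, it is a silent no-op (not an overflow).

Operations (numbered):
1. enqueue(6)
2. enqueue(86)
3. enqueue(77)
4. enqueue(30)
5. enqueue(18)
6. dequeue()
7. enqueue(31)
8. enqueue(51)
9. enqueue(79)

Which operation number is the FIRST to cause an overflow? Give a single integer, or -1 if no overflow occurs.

Answer: 9

Derivation:
1. enqueue(6): size=1
2. enqueue(86): size=2
3. enqueue(77): size=3
4. enqueue(30): size=4
5. enqueue(18): size=5
6. dequeue(): size=4
7. enqueue(31): size=5
8. enqueue(51): size=6
9. enqueue(79): size=6=cap → OVERFLOW (fail)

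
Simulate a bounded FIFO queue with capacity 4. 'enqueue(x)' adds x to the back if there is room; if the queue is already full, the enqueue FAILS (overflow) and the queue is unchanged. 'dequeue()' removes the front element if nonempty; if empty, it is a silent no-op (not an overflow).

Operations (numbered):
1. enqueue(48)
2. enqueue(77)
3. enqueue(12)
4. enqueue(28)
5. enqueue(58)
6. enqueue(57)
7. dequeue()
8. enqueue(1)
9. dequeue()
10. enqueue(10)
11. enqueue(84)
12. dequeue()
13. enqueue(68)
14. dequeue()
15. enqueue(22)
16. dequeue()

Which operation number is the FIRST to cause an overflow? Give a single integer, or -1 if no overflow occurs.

1. enqueue(48): size=1
2. enqueue(77): size=2
3. enqueue(12): size=3
4. enqueue(28): size=4
5. enqueue(58): size=4=cap → OVERFLOW (fail)
6. enqueue(57): size=4=cap → OVERFLOW (fail)
7. dequeue(): size=3
8. enqueue(1): size=4
9. dequeue(): size=3
10. enqueue(10): size=4
11. enqueue(84): size=4=cap → OVERFLOW (fail)
12. dequeue(): size=3
13. enqueue(68): size=4
14. dequeue(): size=3
15. enqueue(22): size=4
16. dequeue(): size=3

Answer: 5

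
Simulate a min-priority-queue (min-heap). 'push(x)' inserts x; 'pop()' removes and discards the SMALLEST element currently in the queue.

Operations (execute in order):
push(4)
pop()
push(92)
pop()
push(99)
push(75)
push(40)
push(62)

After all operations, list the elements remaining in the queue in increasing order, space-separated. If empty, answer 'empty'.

push(4): heap contents = [4]
pop() → 4: heap contents = []
push(92): heap contents = [92]
pop() → 92: heap contents = []
push(99): heap contents = [99]
push(75): heap contents = [75, 99]
push(40): heap contents = [40, 75, 99]
push(62): heap contents = [40, 62, 75, 99]

Answer: 40 62 75 99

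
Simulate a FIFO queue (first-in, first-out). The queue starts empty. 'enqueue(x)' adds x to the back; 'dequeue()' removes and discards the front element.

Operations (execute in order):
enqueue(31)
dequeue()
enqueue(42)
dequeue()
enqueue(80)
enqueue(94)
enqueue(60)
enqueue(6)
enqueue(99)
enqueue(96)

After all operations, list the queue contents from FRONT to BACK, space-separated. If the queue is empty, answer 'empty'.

Answer: 80 94 60 6 99 96

Derivation:
enqueue(31): [31]
dequeue(): []
enqueue(42): [42]
dequeue(): []
enqueue(80): [80]
enqueue(94): [80, 94]
enqueue(60): [80, 94, 60]
enqueue(6): [80, 94, 60, 6]
enqueue(99): [80, 94, 60, 6, 99]
enqueue(96): [80, 94, 60, 6, 99, 96]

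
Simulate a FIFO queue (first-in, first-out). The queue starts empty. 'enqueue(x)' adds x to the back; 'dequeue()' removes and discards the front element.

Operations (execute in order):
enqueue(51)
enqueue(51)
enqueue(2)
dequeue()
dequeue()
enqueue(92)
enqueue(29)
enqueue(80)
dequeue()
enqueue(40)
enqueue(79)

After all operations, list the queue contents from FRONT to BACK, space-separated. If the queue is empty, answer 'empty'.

Answer: 92 29 80 40 79

Derivation:
enqueue(51): [51]
enqueue(51): [51, 51]
enqueue(2): [51, 51, 2]
dequeue(): [51, 2]
dequeue(): [2]
enqueue(92): [2, 92]
enqueue(29): [2, 92, 29]
enqueue(80): [2, 92, 29, 80]
dequeue(): [92, 29, 80]
enqueue(40): [92, 29, 80, 40]
enqueue(79): [92, 29, 80, 40, 79]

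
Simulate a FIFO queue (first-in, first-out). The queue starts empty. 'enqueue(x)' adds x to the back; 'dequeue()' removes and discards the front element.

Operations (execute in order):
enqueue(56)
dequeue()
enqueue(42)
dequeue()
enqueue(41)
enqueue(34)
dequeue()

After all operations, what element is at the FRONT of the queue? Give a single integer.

enqueue(56): queue = [56]
dequeue(): queue = []
enqueue(42): queue = [42]
dequeue(): queue = []
enqueue(41): queue = [41]
enqueue(34): queue = [41, 34]
dequeue(): queue = [34]

Answer: 34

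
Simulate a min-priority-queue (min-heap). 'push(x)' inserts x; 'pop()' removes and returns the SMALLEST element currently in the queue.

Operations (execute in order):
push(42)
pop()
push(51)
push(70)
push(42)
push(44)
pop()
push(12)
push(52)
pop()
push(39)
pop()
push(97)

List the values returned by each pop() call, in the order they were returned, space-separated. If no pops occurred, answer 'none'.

Answer: 42 42 12 39

Derivation:
push(42): heap contents = [42]
pop() → 42: heap contents = []
push(51): heap contents = [51]
push(70): heap contents = [51, 70]
push(42): heap contents = [42, 51, 70]
push(44): heap contents = [42, 44, 51, 70]
pop() → 42: heap contents = [44, 51, 70]
push(12): heap contents = [12, 44, 51, 70]
push(52): heap contents = [12, 44, 51, 52, 70]
pop() → 12: heap contents = [44, 51, 52, 70]
push(39): heap contents = [39, 44, 51, 52, 70]
pop() → 39: heap contents = [44, 51, 52, 70]
push(97): heap contents = [44, 51, 52, 70, 97]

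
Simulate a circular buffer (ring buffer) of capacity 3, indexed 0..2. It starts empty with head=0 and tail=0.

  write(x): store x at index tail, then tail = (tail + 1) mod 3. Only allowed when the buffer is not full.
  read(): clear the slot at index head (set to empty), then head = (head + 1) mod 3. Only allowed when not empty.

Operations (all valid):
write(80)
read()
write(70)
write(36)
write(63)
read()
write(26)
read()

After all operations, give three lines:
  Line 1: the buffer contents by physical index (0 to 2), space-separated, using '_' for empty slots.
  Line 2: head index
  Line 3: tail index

Answer: 63 26 _
0
2

Derivation:
write(80): buf=[80 _ _], head=0, tail=1, size=1
read(): buf=[_ _ _], head=1, tail=1, size=0
write(70): buf=[_ 70 _], head=1, tail=2, size=1
write(36): buf=[_ 70 36], head=1, tail=0, size=2
write(63): buf=[63 70 36], head=1, tail=1, size=3
read(): buf=[63 _ 36], head=2, tail=1, size=2
write(26): buf=[63 26 36], head=2, tail=2, size=3
read(): buf=[63 26 _], head=0, tail=2, size=2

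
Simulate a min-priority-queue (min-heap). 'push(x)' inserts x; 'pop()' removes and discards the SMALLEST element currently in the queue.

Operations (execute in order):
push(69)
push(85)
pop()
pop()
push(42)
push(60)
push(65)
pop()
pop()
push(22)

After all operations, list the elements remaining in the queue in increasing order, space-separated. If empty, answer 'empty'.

push(69): heap contents = [69]
push(85): heap contents = [69, 85]
pop() → 69: heap contents = [85]
pop() → 85: heap contents = []
push(42): heap contents = [42]
push(60): heap contents = [42, 60]
push(65): heap contents = [42, 60, 65]
pop() → 42: heap contents = [60, 65]
pop() → 60: heap contents = [65]
push(22): heap contents = [22, 65]

Answer: 22 65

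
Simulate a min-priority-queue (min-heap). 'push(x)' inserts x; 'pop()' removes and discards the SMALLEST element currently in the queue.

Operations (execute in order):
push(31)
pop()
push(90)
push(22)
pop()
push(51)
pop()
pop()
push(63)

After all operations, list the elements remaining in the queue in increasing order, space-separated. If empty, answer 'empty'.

Answer: 63

Derivation:
push(31): heap contents = [31]
pop() → 31: heap contents = []
push(90): heap contents = [90]
push(22): heap contents = [22, 90]
pop() → 22: heap contents = [90]
push(51): heap contents = [51, 90]
pop() → 51: heap contents = [90]
pop() → 90: heap contents = []
push(63): heap contents = [63]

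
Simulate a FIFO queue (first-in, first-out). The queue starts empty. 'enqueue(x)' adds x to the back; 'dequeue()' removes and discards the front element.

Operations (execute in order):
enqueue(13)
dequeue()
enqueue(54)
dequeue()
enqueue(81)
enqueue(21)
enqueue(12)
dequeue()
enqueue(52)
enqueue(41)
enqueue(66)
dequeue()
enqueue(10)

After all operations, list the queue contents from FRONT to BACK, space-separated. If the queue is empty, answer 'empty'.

Answer: 12 52 41 66 10

Derivation:
enqueue(13): [13]
dequeue(): []
enqueue(54): [54]
dequeue(): []
enqueue(81): [81]
enqueue(21): [81, 21]
enqueue(12): [81, 21, 12]
dequeue(): [21, 12]
enqueue(52): [21, 12, 52]
enqueue(41): [21, 12, 52, 41]
enqueue(66): [21, 12, 52, 41, 66]
dequeue(): [12, 52, 41, 66]
enqueue(10): [12, 52, 41, 66, 10]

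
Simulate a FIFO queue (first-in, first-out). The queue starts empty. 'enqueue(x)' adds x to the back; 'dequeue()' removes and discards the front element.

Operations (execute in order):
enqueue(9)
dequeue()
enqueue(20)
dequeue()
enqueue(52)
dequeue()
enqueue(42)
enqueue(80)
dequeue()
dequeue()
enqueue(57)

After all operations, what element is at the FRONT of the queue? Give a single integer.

Answer: 57

Derivation:
enqueue(9): queue = [9]
dequeue(): queue = []
enqueue(20): queue = [20]
dequeue(): queue = []
enqueue(52): queue = [52]
dequeue(): queue = []
enqueue(42): queue = [42]
enqueue(80): queue = [42, 80]
dequeue(): queue = [80]
dequeue(): queue = []
enqueue(57): queue = [57]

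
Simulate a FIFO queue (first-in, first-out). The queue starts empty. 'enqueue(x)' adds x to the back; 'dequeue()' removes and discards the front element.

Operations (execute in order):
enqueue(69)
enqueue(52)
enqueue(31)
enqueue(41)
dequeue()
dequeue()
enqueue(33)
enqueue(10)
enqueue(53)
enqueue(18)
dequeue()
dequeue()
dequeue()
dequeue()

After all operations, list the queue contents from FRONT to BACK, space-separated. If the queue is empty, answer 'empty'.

Answer: 53 18

Derivation:
enqueue(69): [69]
enqueue(52): [69, 52]
enqueue(31): [69, 52, 31]
enqueue(41): [69, 52, 31, 41]
dequeue(): [52, 31, 41]
dequeue(): [31, 41]
enqueue(33): [31, 41, 33]
enqueue(10): [31, 41, 33, 10]
enqueue(53): [31, 41, 33, 10, 53]
enqueue(18): [31, 41, 33, 10, 53, 18]
dequeue(): [41, 33, 10, 53, 18]
dequeue(): [33, 10, 53, 18]
dequeue(): [10, 53, 18]
dequeue(): [53, 18]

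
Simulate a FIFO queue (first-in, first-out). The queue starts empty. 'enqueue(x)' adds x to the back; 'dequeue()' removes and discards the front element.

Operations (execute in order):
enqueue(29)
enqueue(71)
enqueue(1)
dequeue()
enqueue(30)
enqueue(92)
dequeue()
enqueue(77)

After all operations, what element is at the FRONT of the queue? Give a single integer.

Answer: 1

Derivation:
enqueue(29): queue = [29]
enqueue(71): queue = [29, 71]
enqueue(1): queue = [29, 71, 1]
dequeue(): queue = [71, 1]
enqueue(30): queue = [71, 1, 30]
enqueue(92): queue = [71, 1, 30, 92]
dequeue(): queue = [1, 30, 92]
enqueue(77): queue = [1, 30, 92, 77]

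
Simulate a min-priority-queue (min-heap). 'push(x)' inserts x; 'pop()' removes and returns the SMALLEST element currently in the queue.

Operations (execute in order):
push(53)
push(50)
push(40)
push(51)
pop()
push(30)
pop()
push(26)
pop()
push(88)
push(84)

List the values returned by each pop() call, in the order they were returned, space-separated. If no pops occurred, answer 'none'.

Answer: 40 30 26

Derivation:
push(53): heap contents = [53]
push(50): heap contents = [50, 53]
push(40): heap contents = [40, 50, 53]
push(51): heap contents = [40, 50, 51, 53]
pop() → 40: heap contents = [50, 51, 53]
push(30): heap contents = [30, 50, 51, 53]
pop() → 30: heap contents = [50, 51, 53]
push(26): heap contents = [26, 50, 51, 53]
pop() → 26: heap contents = [50, 51, 53]
push(88): heap contents = [50, 51, 53, 88]
push(84): heap contents = [50, 51, 53, 84, 88]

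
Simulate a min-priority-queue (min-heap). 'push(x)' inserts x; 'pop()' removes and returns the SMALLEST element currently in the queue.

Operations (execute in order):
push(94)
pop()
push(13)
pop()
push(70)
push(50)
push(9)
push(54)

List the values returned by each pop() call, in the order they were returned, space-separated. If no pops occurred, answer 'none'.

push(94): heap contents = [94]
pop() → 94: heap contents = []
push(13): heap contents = [13]
pop() → 13: heap contents = []
push(70): heap contents = [70]
push(50): heap contents = [50, 70]
push(9): heap contents = [9, 50, 70]
push(54): heap contents = [9, 50, 54, 70]

Answer: 94 13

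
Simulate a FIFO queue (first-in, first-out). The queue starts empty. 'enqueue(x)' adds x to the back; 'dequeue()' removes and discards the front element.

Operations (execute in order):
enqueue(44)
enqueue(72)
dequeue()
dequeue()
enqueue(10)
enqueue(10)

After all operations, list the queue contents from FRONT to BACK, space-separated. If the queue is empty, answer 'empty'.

Answer: 10 10

Derivation:
enqueue(44): [44]
enqueue(72): [44, 72]
dequeue(): [72]
dequeue(): []
enqueue(10): [10]
enqueue(10): [10, 10]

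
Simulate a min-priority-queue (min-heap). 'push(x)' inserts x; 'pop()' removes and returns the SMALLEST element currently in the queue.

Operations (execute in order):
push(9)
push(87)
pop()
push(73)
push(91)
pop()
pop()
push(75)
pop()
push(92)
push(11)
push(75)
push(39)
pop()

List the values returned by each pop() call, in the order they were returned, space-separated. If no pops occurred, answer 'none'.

push(9): heap contents = [9]
push(87): heap contents = [9, 87]
pop() → 9: heap contents = [87]
push(73): heap contents = [73, 87]
push(91): heap contents = [73, 87, 91]
pop() → 73: heap contents = [87, 91]
pop() → 87: heap contents = [91]
push(75): heap contents = [75, 91]
pop() → 75: heap contents = [91]
push(92): heap contents = [91, 92]
push(11): heap contents = [11, 91, 92]
push(75): heap contents = [11, 75, 91, 92]
push(39): heap contents = [11, 39, 75, 91, 92]
pop() → 11: heap contents = [39, 75, 91, 92]

Answer: 9 73 87 75 11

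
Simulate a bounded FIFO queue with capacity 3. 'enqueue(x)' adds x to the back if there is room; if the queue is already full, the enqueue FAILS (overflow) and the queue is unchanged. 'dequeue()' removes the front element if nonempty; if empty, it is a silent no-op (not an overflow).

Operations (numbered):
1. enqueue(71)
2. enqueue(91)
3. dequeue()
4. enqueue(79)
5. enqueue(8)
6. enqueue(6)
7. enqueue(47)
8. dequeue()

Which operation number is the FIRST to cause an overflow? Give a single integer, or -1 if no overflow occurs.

1. enqueue(71): size=1
2. enqueue(91): size=2
3. dequeue(): size=1
4. enqueue(79): size=2
5. enqueue(8): size=3
6. enqueue(6): size=3=cap → OVERFLOW (fail)
7. enqueue(47): size=3=cap → OVERFLOW (fail)
8. dequeue(): size=2

Answer: 6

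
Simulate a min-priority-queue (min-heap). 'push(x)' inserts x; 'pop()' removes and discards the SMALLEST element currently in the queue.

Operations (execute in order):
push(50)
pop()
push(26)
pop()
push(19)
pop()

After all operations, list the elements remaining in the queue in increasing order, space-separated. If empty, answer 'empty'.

Answer: empty

Derivation:
push(50): heap contents = [50]
pop() → 50: heap contents = []
push(26): heap contents = [26]
pop() → 26: heap contents = []
push(19): heap contents = [19]
pop() → 19: heap contents = []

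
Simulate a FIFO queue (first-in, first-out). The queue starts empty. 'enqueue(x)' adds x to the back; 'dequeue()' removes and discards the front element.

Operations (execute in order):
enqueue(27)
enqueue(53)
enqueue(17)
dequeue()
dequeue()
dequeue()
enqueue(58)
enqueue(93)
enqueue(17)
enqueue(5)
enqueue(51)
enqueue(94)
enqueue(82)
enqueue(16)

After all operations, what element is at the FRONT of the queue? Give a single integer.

Answer: 58

Derivation:
enqueue(27): queue = [27]
enqueue(53): queue = [27, 53]
enqueue(17): queue = [27, 53, 17]
dequeue(): queue = [53, 17]
dequeue(): queue = [17]
dequeue(): queue = []
enqueue(58): queue = [58]
enqueue(93): queue = [58, 93]
enqueue(17): queue = [58, 93, 17]
enqueue(5): queue = [58, 93, 17, 5]
enqueue(51): queue = [58, 93, 17, 5, 51]
enqueue(94): queue = [58, 93, 17, 5, 51, 94]
enqueue(82): queue = [58, 93, 17, 5, 51, 94, 82]
enqueue(16): queue = [58, 93, 17, 5, 51, 94, 82, 16]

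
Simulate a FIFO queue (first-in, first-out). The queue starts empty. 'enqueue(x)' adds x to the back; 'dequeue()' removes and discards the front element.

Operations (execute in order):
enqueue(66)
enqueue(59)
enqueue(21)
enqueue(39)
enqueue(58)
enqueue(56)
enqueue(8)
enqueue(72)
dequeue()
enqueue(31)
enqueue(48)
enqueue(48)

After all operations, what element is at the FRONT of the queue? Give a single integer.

Answer: 59

Derivation:
enqueue(66): queue = [66]
enqueue(59): queue = [66, 59]
enqueue(21): queue = [66, 59, 21]
enqueue(39): queue = [66, 59, 21, 39]
enqueue(58): queue = [66, 59, 21, 39, 58]
enqueue(56): queue = [66, 59, 21, 39, 58, 56]
enqueue(8): queue = [66, 59, 21, 39, 58, 56, 8]
enqueue(72): queue = [66, 59, 21, 39, 58, 56, 8, 72]
dequeue(): queue = [59, 21, 39, 58, 56, 8, 72]
enqueue(31): queue = [59, 21, 39, 58, 56, 8, 72, 31]
enqueue(48): queue = [59, 21, 39, 58, 56, 8, 72, 31, 48]
enqueue(48): queue = [59, 21, 39, 58, 56, 8, 72, 31, 48, 48]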